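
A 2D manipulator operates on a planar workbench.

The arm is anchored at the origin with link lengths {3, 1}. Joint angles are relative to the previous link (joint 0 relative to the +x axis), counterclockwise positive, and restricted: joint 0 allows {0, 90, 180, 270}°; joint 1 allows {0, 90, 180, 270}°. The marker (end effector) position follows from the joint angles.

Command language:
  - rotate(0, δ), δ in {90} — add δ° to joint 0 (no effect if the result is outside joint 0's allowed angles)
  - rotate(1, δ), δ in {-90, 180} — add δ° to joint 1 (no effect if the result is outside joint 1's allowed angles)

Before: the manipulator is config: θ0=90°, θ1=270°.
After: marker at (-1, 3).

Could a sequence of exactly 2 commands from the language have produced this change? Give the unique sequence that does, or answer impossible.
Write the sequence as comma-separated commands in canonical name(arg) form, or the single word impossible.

start: config: θ0=90°, θ1=270°
t=1 rotate(1, -90) ⇒ config: θ0=90°, θ1=180°
t=2 rotate(1, -90) ⇒ config: θ0=90°, θ1=90°
uniquely the one of 9 2-step routes that fits.

rotate(1, -90), rotate(1, -90)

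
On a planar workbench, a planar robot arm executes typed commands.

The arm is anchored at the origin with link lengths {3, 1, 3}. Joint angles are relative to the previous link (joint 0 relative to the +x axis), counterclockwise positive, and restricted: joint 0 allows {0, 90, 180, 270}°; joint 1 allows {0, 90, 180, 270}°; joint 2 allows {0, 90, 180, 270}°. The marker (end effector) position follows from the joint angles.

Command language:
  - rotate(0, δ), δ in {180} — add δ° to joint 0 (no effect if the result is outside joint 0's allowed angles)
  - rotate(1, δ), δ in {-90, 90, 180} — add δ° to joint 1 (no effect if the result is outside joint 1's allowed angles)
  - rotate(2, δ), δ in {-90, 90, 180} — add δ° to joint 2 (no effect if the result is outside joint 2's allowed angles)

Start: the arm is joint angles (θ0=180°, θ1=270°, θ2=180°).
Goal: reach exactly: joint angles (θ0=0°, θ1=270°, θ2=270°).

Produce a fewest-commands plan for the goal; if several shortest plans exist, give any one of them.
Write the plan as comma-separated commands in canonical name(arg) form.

start: joint angles (θ0=180°, θ1=270°, θ2=180°)
[1] after rotate(0, 180): joint angles (θ0=0°, θ1=270°, θ2=180°)
[2] after rotate(2, 90): joint angles (θ0=0°, θ1=270°, θ2=270°)
nothing shorter than 2 reaches the goal.

rotate(0, 180), rotate(2, 90)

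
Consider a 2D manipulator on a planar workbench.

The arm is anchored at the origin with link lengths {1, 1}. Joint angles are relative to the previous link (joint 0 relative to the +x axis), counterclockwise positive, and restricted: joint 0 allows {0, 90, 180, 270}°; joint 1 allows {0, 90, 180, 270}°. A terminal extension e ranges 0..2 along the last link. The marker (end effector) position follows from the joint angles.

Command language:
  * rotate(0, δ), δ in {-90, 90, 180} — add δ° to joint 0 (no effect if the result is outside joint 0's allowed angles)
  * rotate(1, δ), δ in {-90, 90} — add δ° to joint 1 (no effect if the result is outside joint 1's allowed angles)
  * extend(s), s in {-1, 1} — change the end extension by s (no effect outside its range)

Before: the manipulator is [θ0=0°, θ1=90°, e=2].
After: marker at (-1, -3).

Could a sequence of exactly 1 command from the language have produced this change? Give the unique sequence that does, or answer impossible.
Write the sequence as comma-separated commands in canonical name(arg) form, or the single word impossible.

begin: [θ0=0°, θ1=90°, e=2]
t=1 rotate(0, 180) ⇒ [θ0=180°, θ1=90°, e=2]
no other 1-command option fits: unique.

rotate(0, 180)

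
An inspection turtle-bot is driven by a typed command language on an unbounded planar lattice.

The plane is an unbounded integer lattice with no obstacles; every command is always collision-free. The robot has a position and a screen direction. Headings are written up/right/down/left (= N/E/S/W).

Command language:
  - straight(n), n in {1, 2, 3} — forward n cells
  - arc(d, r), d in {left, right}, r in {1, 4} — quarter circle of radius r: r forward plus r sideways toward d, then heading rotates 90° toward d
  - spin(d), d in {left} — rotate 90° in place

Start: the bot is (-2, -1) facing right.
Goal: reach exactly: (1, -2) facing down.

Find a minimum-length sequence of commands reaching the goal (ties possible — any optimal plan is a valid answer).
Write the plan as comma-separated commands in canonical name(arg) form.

begin: (-2, -1) facing right
1. straight(2) → (0, -1) facing right
2. arc(right, 1) → (1, -2) facing down
shorter routes all fall short; 2 is best.

straight(2), arc(right, 1)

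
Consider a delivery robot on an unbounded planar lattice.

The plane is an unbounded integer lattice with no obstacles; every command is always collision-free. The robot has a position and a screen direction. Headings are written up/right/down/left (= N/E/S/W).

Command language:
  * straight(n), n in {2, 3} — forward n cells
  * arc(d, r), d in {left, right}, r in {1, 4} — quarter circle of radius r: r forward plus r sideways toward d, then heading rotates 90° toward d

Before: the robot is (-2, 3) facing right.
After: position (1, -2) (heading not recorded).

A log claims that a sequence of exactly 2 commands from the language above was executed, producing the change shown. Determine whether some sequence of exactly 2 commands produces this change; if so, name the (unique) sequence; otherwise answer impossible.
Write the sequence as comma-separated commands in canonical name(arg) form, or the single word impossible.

key: running arc(right, 1) before arc(right, 4) would end elsewhere — order is forced
start: (-2, 3) facing right
1. arc(right, 4) → (2, -1) facing down
2. arc(right, 1) → (1, -2) facing left
uniquely the one of 36 2-step routes that fits.

arc(right, 4), arc(right, 1)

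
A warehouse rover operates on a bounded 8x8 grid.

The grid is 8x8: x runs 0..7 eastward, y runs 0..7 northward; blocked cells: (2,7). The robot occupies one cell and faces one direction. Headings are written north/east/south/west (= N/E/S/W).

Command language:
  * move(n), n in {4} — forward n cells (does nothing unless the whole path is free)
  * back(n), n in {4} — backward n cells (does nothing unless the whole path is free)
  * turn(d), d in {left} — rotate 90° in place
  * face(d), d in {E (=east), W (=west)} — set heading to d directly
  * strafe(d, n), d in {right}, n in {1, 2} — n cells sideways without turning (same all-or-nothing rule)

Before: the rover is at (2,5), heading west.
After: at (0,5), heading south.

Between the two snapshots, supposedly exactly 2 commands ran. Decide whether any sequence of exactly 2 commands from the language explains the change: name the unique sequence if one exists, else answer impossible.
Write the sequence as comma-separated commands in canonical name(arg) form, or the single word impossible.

key: running strafe(right, 2) before turn(left) would end elsewhere — order is forced
start: at (2,5), heading west
1. turn(left) → at (2,5), heading south
2. strafe(right, 2) → at (0,5), heading south
all 49 alternatives checked — unique.

turn(left), strafe(right, 2)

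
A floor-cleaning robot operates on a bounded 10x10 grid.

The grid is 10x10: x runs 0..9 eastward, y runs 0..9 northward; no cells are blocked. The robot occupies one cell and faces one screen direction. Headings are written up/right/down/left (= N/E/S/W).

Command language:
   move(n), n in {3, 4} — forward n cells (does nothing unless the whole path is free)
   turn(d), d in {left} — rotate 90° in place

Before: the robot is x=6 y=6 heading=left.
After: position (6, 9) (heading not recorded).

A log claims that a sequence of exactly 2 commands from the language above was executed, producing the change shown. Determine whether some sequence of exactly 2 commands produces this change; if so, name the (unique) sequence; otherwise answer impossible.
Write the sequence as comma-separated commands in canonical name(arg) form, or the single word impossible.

impossible

all 9 sequences checked — none match.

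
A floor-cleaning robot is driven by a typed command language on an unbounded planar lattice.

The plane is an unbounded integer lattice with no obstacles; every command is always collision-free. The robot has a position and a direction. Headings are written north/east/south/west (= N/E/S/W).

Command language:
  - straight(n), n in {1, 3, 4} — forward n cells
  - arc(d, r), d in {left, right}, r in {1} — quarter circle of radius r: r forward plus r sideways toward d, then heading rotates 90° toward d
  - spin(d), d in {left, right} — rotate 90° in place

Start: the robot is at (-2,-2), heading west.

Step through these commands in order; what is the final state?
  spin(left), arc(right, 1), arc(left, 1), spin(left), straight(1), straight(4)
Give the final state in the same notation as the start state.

at (1,-4), heading east

initial: at (-2,-2), heading west
step 1 (spin(left)): at (-2,-2), heading south
step 2 (arc(right, 1)): at (-3,-3), heading west
step 3 (arc(left, 1)): at (-4,-4), heading south
step 4 (spin(left)): at (-4,-4), heading east
step 5 (straight(1)): at (-3,-4), heading east
step 6 (straight(4)): at (1,-4), heading east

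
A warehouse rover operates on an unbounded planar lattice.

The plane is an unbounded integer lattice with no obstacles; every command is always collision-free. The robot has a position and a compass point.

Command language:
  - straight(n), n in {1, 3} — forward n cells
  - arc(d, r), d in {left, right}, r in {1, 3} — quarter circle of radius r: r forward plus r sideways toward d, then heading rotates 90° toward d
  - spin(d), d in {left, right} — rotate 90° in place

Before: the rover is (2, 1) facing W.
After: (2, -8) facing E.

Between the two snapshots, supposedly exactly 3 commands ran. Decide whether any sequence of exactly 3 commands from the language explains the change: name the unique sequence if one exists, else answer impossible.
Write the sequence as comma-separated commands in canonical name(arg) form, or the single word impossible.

arc(left, 3), straight(3), arc(left, 3)

key: cell and facing (now E) both changed — the 3 commands mix motion and turning
t0: (2, 1) facing W
1. arc(left, 3) → (-1, -2) facing S
2. straight(3) → (-1, -5) facing S
3. arc(left, 3) → (2, -8) facing E
no rival 3-sequence matches.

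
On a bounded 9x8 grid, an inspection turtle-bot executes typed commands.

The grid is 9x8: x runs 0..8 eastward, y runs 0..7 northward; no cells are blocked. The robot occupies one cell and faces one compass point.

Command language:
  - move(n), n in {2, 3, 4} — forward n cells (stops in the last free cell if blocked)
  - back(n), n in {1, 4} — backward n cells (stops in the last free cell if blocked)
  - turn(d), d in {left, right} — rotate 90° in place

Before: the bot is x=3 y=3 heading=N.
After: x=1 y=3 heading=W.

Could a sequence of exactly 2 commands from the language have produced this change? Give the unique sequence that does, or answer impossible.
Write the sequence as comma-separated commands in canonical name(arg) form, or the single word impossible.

key: order matters: swapping turn(left) and move(2) lands elsewhere
from: x=3 y=3 heading=N
1. turn(left) → x=3 y=3 heading=W
2. move(2) → x=1 y=3 heading=W
all 49 alternatives checked — unique.

turn(left), move(2)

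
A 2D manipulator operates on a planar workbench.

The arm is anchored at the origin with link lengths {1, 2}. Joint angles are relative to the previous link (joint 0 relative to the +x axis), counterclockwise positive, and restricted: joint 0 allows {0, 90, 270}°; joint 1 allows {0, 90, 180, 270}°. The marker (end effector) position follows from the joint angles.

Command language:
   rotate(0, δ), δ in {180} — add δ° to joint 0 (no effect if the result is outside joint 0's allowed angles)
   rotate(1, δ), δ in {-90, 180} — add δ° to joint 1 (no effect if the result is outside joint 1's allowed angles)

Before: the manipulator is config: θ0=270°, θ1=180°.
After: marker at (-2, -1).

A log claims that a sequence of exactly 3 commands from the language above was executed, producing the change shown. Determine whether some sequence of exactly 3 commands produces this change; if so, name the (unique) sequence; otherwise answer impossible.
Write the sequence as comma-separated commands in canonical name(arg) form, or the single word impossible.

rotate(1, -90), rotate(1, -90), rotate(1, -90)

begin: config: θ0=270°, θ1=180°
[1] after rotate(1, -90): config: θ0=270°, θ1=90°
[2] after rotate(1, -90): config: θ0=270°, θ1=0°
[3] after rotate(1, -90): config: θ0=270°, θ1=270°
no rival 3-sequence matches.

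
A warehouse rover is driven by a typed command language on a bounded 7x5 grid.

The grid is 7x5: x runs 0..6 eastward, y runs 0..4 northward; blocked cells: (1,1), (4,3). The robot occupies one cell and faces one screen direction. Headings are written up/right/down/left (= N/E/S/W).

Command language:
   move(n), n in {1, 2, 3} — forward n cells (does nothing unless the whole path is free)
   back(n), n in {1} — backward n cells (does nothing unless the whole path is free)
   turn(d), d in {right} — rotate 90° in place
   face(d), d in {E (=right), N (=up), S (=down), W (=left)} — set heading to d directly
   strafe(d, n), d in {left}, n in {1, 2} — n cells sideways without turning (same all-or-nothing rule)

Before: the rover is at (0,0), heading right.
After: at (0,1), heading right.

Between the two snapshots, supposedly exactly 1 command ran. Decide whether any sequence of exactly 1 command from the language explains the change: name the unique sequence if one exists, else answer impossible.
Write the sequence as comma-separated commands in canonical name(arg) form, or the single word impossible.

strafe(left, 1)

key: heading stays E — the single command does not turn
start: at (0,0), heading right
t=1 strafe(left, 1) ⇒ at (0,1), heading right
no other 1-command option fits: unique.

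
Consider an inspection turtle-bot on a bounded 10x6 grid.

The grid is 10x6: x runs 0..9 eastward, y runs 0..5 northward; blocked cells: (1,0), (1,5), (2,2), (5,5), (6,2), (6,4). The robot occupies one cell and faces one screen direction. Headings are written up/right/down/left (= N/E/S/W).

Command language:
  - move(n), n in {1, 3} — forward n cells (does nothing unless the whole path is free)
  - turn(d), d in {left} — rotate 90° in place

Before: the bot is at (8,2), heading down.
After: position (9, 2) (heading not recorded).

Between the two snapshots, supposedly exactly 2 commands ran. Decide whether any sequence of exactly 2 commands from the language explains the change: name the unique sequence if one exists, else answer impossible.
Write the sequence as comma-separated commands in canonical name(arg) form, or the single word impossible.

key: running move(1) before turn(left) would end elsewhere — order is forced
start: at (8,2), heading down
t=1 turn(left) ⇒ at (8,2), heading right
t=2 move(1) ⇒ at (9,2), heading right
uniquely the one of 9 2-step routes that fits.

turn(left), move(1)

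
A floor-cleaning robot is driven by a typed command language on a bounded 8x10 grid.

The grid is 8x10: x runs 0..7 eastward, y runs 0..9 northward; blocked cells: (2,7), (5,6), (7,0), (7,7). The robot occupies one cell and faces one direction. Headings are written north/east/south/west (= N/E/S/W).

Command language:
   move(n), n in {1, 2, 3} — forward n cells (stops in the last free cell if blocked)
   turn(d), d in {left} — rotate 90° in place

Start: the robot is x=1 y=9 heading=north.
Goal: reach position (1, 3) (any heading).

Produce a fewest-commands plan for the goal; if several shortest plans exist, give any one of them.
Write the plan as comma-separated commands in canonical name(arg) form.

from: x=1 y=9 heading=north
1. turn(left) → x=1 y=9 heading=west
2. turn(left) → x=1 y=9 heading=south
3. move(3) → x=1 y=6 heading=south
4. move(3) → x=1 y=3 heading=south
minimal: 4 command(s), checked below 4.

turn(left), turn(left), move(3), move(3)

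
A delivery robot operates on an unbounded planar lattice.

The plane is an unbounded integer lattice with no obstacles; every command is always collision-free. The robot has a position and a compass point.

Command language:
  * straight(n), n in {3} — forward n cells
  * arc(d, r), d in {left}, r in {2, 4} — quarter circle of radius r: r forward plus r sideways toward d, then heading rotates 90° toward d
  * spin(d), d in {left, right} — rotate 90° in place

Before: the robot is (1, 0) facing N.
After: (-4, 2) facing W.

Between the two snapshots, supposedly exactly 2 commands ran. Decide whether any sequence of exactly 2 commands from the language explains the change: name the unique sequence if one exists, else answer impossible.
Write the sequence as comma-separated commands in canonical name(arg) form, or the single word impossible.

key: order matters: swapping arc(left, 2) and straight(3) lands elsewhere
from: (1, 0) facing N
[1] after arc(left, 2): (-1, 2) facing W
[2] after straight(3): (-4, 2) facing W
no other 2-command option fits: unique.

arc(left, 2), straight(3)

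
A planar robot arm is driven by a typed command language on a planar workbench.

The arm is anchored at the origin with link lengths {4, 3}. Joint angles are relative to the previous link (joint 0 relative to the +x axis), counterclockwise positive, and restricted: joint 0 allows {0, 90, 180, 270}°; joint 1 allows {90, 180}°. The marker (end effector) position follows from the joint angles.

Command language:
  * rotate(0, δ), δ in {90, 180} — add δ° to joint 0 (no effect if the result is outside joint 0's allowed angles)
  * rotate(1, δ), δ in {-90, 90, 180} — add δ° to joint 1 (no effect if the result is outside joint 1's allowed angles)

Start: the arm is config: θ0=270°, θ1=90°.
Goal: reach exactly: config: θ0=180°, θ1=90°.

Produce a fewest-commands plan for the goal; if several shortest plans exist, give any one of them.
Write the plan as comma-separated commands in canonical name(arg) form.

from: config: θ0=270°, θ1=90°
1. rotate(0, 90) → config: θ0=0°, θ1=90°
2. rotate(0, 180) → config: θ0=180°, θ1=90°
no 1-step plan works, so 2 is optimal.

rotate(0, 90), rotate(0, 180)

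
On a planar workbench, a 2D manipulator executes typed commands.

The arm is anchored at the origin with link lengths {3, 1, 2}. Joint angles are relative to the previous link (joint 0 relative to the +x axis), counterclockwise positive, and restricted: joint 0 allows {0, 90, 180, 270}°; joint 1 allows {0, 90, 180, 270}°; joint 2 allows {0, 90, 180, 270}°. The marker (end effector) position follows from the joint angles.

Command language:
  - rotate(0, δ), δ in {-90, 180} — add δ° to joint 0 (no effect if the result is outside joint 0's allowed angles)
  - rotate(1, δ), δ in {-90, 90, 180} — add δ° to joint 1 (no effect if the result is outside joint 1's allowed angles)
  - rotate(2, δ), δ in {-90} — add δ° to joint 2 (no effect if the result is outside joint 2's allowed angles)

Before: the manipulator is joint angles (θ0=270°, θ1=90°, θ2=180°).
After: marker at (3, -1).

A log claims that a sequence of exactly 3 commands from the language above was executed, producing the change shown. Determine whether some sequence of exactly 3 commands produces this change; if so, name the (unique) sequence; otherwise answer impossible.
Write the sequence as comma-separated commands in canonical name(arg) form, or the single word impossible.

rotate(0, -90), rotate(0, -90), rotate(0, -90)

begin: joint angles (θ0=270°, θ1=90°, θ2=180°)
step 1 (rotate(0, -90)): joint angles (θ0=180°, θ1=90°, θ2=180°)
step 2 (rotate(0, -90)): joint angles (θ0=90°, θ1=90°, θ2=180°)
step 3 (rotate(0, -90)): joint angles (θ0=0°, θ1=90°, θ2=180°)
no other 3-command option fits: unique.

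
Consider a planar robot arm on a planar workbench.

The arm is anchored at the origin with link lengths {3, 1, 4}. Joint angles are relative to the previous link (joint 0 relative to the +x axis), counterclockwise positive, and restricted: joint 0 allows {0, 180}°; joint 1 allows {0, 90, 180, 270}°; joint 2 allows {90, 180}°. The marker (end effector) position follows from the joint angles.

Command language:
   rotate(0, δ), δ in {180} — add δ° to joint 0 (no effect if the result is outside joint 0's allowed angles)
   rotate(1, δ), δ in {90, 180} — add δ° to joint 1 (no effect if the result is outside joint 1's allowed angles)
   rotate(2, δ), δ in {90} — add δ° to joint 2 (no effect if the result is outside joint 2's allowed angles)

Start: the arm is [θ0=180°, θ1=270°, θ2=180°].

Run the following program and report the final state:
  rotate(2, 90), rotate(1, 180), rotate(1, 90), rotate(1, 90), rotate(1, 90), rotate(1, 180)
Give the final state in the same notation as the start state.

[θ0=180°, θ1=180°, θ2=180°]

begin: [θ0=180°, θ1=270°, θ2=180°]
t=1 rotate(2, 90) ⇒ [θ0=180°, θ1=270°, θ2=180°]
t=2 rotate(1, 180) ⇒ [θ0=180°, θ1=90°, θ2=180°]
t=3 rotate(1, 90) ⇒ [θ0=180°, θ1=180°, θ2=180°]
t=4 rotate(1, 90) ⇒ [θ0=180°, θ1=270°, θ2=180°]
t=5 rotate(1, 90) ⇒ [θ0=180°, θ1=0°, θ2=180°]
t=6 rotate(1, 180) ⇒ [θ0=180°, θ1=180°, θ2=180°]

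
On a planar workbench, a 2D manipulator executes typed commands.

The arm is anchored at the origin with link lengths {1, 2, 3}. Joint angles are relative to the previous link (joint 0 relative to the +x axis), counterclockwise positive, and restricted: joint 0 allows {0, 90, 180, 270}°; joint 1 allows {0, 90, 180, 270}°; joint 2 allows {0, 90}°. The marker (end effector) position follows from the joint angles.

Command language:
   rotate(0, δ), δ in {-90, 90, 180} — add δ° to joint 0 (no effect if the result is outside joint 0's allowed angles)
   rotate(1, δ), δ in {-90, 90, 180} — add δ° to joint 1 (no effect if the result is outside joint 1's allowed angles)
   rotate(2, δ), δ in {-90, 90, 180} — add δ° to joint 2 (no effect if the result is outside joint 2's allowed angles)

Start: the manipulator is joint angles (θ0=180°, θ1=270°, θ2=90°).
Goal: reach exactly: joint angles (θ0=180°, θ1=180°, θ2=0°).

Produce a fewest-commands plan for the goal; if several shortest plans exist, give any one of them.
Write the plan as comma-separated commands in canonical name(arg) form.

rotate(2, -90), rotate(1, -90)

t0: joint angles (θ0=180°, θ1=270°, θ2=90°)
[1] after rotate(2, -90): joint angles (θ0=180°, θ1=270°, θ2=0°)
[2] after rotate(1, -90): joint angles (θ0=180°, θ1=180°, θ2=0°)
nothing shorter than 2 reaches the goal.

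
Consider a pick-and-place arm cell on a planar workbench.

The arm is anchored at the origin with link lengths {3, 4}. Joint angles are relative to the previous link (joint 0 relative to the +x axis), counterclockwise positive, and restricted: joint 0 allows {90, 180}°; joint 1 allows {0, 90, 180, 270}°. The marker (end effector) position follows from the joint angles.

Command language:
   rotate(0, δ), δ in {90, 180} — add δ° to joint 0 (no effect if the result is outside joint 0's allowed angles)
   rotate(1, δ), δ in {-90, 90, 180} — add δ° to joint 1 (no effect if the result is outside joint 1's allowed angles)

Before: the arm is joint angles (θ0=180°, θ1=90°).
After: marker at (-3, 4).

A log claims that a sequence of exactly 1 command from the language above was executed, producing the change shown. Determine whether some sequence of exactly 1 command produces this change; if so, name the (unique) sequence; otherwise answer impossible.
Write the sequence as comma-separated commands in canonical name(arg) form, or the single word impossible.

from: joint angles (θ0=180°, θ1=90°)
1. rotate(1, 180) → joint angles (θ0=180°, θ1=270°)
no other 1-command option fits: unique.

rotate(1, 180)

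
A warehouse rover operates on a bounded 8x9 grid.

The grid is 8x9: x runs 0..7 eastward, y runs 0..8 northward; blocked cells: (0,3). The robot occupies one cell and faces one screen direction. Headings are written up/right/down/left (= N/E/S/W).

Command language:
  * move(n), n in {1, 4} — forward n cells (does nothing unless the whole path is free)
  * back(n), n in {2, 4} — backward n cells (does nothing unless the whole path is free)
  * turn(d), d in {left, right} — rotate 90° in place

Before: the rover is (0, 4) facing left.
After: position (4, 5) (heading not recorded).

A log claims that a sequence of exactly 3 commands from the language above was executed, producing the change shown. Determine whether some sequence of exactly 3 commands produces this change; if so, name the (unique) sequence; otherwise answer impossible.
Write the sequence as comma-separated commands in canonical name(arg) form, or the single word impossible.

key: running move(1) before back(4) would end elsewhere — order is forced
t0: (0, 4) facing left
1. back(4) → (4, 4) facing left
2. turn(right) → (4, 4) facing up
3. move(1) → (4, 5) facing up
no other 3-command option fits: unique.

back(4), turn(right), move(1)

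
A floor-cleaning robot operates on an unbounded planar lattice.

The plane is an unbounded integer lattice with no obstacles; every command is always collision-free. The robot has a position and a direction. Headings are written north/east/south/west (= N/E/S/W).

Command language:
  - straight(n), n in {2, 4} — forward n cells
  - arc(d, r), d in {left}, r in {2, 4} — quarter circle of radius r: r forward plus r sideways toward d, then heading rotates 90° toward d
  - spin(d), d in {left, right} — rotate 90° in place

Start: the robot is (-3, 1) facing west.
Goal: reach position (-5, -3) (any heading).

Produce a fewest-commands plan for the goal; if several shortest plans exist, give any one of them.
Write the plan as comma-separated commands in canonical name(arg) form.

from: (-3, 1) facing west
t=1 arc(left, 2) ⇒ (-5, -1) facing south
t=2 straight(2) ⇒ (-5, -3) facing south
shorter routes all fall short; 2 is best.

arc(left, 2), straight(2)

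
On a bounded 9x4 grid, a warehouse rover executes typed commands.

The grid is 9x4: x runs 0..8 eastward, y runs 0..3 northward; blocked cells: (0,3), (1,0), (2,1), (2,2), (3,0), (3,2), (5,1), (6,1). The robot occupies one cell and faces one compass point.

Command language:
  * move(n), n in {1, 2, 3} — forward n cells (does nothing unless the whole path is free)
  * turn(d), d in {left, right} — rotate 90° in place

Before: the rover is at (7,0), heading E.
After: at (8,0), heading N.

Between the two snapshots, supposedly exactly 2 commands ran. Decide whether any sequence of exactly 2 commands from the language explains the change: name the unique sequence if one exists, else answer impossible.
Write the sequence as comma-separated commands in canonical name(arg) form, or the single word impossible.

move(1), turn(left)

key: cell and facing (now N) both changed — the 2 commands mix motion and turning
t0: at (7,0), heading E
t=1 move(1) ⇒ at (8,0), heading E
t=2 turn(left) ⇒ at (8,0), heading N
no rival 2-sequence matches.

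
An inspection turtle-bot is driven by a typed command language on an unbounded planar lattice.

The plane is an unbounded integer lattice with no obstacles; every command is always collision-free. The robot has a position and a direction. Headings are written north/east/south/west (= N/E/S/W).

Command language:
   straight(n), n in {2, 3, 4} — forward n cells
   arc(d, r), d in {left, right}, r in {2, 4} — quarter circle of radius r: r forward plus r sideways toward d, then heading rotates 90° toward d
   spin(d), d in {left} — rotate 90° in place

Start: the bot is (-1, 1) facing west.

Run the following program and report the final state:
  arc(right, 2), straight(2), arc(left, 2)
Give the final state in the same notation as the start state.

begin: (-1, 1) facing west
[1] after arc(right, 2): (-3, 3) facing north
[2] after straight(2): (-3, 5) facing north
[3] after arc(left, 2): (-5, 7) facing west

(-5, 7) facing west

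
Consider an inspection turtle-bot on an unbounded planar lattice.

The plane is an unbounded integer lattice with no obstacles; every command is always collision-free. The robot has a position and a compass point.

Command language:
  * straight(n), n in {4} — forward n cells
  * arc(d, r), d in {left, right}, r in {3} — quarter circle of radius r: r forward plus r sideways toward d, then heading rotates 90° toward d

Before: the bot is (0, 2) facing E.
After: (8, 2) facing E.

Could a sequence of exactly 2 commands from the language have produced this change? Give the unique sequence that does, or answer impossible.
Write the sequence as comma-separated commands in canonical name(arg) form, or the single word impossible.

straight(4), straight(4)

key: still facing E at the end — nothing in the sequence rotates
t0: (0, 2) facing E
t=1 straight(4) ⇒ (4, 2) facing E
t=2 straight(4) ⇒ (8, 2) facing E
no other 2-command option fits: unique.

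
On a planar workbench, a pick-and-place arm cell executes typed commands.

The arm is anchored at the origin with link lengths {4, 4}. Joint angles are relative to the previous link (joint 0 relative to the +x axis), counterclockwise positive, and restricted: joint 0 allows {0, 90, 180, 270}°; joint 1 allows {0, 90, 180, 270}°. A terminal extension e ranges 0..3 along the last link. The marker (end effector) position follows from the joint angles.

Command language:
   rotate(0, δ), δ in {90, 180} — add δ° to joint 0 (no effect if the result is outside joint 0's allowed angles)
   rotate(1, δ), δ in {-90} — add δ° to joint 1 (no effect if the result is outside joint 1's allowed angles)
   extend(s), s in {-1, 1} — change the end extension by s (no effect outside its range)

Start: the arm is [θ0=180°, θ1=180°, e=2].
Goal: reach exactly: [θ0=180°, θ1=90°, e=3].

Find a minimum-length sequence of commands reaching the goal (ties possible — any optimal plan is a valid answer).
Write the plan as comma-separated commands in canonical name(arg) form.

start: [θ0=180°, θ1=180°, e=2]
step 1 (rotate(1, -90)): [θ0=180°, θ1=90°, e=2]
step 2 (extend(1)): [θ0=180°, θ1=90°, e=3]
minimal: 2 command(s), checked below 2.

rotate(1, -90), extend(1)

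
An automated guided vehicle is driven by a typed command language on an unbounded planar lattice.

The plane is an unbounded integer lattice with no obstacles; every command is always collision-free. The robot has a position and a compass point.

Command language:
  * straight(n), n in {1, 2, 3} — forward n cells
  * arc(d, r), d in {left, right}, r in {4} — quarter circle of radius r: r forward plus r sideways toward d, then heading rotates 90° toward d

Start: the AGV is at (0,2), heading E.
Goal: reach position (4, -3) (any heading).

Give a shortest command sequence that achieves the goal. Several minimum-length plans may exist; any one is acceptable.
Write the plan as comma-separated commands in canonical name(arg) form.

arc(right, 4), straight(1)

t0: at (0,2), heading E
t=1 arc(right, 4) ⇒ at (4,-2), heading S
t=2 straight(1) ⇒ at (4,-3), heading S
shorter routes all fall short; 2 is best.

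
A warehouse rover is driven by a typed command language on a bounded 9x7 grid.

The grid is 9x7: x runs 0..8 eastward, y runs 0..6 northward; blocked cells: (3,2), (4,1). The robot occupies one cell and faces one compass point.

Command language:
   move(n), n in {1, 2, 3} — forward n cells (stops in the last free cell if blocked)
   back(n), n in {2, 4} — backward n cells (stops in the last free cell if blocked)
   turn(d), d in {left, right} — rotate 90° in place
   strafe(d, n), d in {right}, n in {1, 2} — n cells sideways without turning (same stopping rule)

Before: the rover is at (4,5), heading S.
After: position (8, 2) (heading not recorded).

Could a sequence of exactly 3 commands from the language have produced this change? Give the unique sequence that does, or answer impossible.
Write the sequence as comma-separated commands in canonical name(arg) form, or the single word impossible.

key: order matters: swapping move(3) and back(4) lands elsewhere
initial: at (4,5), heading S
[1] after move(3): at (4,2), heading S
[2] after turn(right): at (4,2), heading W
[3] after back(4): at (8,2), heading W
uniquely the one of 729 3-step routes that fits.

move(3), turn(right), back(4)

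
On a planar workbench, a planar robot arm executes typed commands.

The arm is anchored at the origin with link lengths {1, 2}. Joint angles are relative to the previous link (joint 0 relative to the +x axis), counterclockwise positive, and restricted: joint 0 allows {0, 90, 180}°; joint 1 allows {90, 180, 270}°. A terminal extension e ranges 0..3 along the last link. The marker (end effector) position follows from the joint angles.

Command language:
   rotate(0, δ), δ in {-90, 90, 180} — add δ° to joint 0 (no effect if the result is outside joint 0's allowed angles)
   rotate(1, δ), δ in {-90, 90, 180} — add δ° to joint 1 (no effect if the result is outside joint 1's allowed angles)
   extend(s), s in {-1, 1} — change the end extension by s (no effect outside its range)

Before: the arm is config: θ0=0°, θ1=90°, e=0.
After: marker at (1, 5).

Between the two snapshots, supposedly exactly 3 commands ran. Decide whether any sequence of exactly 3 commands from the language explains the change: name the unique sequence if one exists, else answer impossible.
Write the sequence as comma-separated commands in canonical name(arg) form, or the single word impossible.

extend(1), extend(1), extend(1)

initial: config: θ0=0°, θ1=90°, e=0
t=1 extend(1) ⇒ config: θ0=0°, θ1=90°, e=1
t=2 extend(1) ⇒ config: θ0=0°, θ1=90°, e=2
t=3 extend(1) ⇒ config: θ0=0°, θ1=90°, e=3
all 512 alternatives checked — unique.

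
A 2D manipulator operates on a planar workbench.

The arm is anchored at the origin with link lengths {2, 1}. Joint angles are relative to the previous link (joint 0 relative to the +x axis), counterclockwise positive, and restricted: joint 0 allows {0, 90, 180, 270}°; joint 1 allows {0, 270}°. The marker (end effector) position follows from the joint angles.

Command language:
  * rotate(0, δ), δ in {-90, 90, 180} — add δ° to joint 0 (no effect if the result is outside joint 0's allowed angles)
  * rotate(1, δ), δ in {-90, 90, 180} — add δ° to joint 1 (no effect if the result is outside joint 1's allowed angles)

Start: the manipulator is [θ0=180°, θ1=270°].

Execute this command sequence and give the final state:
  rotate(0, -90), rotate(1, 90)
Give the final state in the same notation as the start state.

[θ0=90°, θ1=0°]

start: [θ0=180°, θ1=270°]
t=1 rotate(0, -90) ⇒ [θ0=90°, θ1=270°]
t=2 rotate(1, 90) ⇒ [θ0=90°, θ1=0°]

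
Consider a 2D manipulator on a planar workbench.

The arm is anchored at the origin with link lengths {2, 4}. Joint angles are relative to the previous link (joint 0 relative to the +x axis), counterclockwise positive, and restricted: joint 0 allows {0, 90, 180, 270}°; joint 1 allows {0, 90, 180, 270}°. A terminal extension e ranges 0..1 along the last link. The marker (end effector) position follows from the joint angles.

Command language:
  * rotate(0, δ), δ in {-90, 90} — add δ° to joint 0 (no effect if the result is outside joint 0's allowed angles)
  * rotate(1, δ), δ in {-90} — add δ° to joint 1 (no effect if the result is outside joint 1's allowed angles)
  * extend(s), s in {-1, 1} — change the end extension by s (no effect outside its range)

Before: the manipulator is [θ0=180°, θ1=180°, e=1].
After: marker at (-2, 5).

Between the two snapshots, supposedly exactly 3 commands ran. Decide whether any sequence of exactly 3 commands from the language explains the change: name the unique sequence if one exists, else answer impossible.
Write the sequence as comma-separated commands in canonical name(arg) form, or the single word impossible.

rotate(1, -90), rotate(1, -90), rotate(1, -90)

t0: [θ0=180°, θ1=180°, e=1]
1. rotate(1, -90) → [θ0=180°, θ1=90°, e=1]
2. rotate(1, -90) → [θ0=180°, θ1=0°, e=1]
3. rotate(1, -90) → [θ0=180°, θ1=270°, e=1]
all 125 alternatives checked — unique.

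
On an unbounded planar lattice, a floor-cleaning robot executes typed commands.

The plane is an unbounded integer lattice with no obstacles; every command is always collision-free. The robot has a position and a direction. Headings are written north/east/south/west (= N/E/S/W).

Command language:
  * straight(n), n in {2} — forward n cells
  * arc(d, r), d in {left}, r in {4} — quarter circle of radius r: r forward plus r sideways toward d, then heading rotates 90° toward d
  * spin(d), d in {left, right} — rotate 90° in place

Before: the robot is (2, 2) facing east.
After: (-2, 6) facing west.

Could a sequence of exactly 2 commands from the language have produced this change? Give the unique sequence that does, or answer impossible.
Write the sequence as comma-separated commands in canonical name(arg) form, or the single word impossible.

key: running arc(left, 4) before spin(left) would end elsewhere — order is forced
initial: (2, 2) facing east
1. spin(left) → (2, 2) facing north
2. arc(left, 4) → (-2, 6) facing west
no rival 2-sequence matches.

spin(left), arc(left, 4)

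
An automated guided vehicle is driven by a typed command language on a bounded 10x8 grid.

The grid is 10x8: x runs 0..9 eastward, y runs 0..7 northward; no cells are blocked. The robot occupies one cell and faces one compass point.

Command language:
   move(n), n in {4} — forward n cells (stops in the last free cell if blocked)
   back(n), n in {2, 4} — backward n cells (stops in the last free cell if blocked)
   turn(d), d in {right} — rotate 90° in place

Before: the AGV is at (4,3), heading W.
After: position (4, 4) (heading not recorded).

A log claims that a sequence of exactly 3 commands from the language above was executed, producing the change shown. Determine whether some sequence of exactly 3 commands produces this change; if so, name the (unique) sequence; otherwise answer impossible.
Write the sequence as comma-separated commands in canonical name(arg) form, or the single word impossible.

key: order matters: swapping turn(right) and move(4) lands elsewhere
t0: at (4,3), heading W
step 1 (turn(right)): at (4,3), heading N
step 2 (back(4)): at (4,0), heading N
step 3 (move(4)): at (4,4), heading N
uniquely the one of 64 3-step routes that fits.

turn(right), back(4), move(4)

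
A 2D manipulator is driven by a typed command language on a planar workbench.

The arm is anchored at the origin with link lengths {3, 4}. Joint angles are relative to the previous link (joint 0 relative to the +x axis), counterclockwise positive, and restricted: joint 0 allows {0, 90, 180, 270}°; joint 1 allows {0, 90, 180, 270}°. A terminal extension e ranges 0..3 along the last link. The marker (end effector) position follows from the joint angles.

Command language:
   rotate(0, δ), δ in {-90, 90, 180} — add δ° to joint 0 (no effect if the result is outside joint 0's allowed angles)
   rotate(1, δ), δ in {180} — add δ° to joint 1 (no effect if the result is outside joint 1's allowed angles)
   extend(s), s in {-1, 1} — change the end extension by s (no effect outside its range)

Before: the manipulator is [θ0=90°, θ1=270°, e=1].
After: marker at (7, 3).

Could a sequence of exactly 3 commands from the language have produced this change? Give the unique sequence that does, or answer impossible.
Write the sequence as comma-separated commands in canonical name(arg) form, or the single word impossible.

start: [θ0=90°, θ1=270°, e=1]
1. extend(1) → [θ0=90°, θ1=270°, e=2]
2. extend(1) → [θ0=90°, θ1=270°, e=3]
3. extend(1) → [θ0=90°, θ1=270°, e=3]
uniquely the one of 216 3-step routes that fits.

extend(1), extend(1), extend(1)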